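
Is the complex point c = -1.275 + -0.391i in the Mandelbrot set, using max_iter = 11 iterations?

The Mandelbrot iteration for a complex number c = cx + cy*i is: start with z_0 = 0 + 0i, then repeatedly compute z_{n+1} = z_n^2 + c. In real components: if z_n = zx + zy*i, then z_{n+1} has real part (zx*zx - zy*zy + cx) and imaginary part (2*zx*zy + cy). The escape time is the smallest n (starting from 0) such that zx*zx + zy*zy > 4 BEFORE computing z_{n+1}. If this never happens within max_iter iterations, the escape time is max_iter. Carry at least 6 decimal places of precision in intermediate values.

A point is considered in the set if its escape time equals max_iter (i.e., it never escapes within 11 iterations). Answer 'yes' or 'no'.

z_0 = 0 + 0i, c = -1.2750 + -0.3910i
Iter 1: z = -1.2750 + -0.3910i, |z|^2 = 1.7785
Iter 2: z = 0.1977 + 0.6060i, |z|^2 = 0.4064
Iter 3: z = -1.6032 + -0.1513i, |z|^2 = 2.5931
Iter 4: z = 1.2723 + 0.0942i, |z|^2 = 1.6277
Iter 5: z = 0.3350 + -0.1514i, |z|^2 = 0.1351
Iter 6: z = -1.1857 + -0.4924i, |z|^2 = 1.6484
Iter 7: z = -0.1116 + 0.7767i, |z|^2 = 0.6157
Iter 8: z = -1.8658 + -0.5643i, |z|^2 = 3.7996
Iter 9: z = 1.8878 + 1.7147i, |z|^2 = 6.5040
Escaped at iteration 9

Answer: no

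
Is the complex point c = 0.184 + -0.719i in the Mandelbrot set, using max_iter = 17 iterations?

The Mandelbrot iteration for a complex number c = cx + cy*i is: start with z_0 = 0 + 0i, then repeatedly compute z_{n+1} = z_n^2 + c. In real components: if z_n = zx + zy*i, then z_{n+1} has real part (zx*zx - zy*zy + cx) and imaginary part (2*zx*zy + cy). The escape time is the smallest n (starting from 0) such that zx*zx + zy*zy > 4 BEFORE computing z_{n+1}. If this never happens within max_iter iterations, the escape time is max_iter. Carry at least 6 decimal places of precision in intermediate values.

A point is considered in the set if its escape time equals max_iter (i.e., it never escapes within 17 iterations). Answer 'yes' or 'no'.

z_0 = 0 + 0i, c = 0.1840 + -0.7190i
Iter 1: z = 0.1840 + -0.7190i, |z|^2 = 0.5508
Iter 2: z = -0.2991 + -0.9836i, |z|^2 = 1.0569
Iter 3: z = -0.6940 + -0.1306i, |z|^2 = 0.4987
Iter 4: z = 0.6486 + -0.5377i, |z|^2 = 0.7098
Iter 5: z = 0.3155 + -1.4165i, |z|^2 = 2.1060
Iter 6: z = -1.7229 + -1.6128i, |z|^2 = 5.5695
Escaped at iteration 6

Answer: no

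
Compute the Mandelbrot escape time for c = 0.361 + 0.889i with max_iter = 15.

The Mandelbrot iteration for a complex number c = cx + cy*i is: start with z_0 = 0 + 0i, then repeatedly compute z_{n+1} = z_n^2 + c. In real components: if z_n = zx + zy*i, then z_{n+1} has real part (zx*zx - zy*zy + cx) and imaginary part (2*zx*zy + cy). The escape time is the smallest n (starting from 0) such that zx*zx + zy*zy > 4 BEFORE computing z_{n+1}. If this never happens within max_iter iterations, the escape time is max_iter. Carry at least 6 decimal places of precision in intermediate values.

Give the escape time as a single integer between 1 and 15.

Answer: 4

Derivation:
z_0 = 0 + 0i, c = 0.3610 + 0.8890i
Iter 1: z = 0.3610 + 0.8890i, |z|^2 = 0.9206
Iter 2: z = -0.2990 + 1.5309i, |z|^2 = 2.4329
Iter 3: z = -1.8931 + -0.0265i, |z|^2 = 3.5846
Iter 4: z = 3.9442 + 0.9892i, |z|^2 = 16.5353
Escaped at iteration 4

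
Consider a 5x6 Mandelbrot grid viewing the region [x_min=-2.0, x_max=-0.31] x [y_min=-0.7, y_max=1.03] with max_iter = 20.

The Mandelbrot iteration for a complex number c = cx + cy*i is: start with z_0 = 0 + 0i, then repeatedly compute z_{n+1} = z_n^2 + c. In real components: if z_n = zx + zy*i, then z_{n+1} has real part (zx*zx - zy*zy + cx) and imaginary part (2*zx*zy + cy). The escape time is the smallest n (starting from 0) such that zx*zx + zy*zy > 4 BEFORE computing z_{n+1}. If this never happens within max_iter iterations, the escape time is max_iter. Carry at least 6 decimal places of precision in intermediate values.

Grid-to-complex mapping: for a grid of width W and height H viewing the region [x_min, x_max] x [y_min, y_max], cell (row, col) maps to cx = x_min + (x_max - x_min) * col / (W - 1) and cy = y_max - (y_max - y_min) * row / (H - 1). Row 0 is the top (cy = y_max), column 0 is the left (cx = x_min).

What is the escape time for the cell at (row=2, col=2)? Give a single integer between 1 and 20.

z_0 = 0 + 0i, c = -1.1550 + 0.3380i
Iter 1: z = -1.1550 + 0.3380i, |z|^2 = 1.4483
Iter 2: z = 0.0648 + -0.4428i, |z|^2 = 0.2003
Iter 3: z = -1.3469 + 0.2806i, |z|^2 = 1.8928
Iter 4: z = 0.5803 + -0.4179i, |z|^2 = 0.5114
Iter 5: z = -0.9930 + -0.1470i, |z|^2 = 1.0076
Iter 6: z = -0.1906 + 0.6300i, |z|^2 = 0.4333
Iter 7: z = -1.5156 + 0.0978i, |z|^2 = 2.3065
Iter 8: z = 1.1324 + 0.0416i, |z|^2 = 1.2840
Iter 9: z = 0.1256 + 0.4322i, |z|^2 = 0.2026
Iter 10: z = -1.3261 + 0.4466i, |z|^2 = 1.9578
Iter 11: z = 0.4040 + -0.8463i, |z|^2 = 0.8795
Iter 12: z = -1.7081 + -0.3458i, |z|^2 = 3.0371
Iter 13: z = 1.6429 + 1.5195i, |z|^2 = 5.0080
Escaped at iteration 13

Answer: 13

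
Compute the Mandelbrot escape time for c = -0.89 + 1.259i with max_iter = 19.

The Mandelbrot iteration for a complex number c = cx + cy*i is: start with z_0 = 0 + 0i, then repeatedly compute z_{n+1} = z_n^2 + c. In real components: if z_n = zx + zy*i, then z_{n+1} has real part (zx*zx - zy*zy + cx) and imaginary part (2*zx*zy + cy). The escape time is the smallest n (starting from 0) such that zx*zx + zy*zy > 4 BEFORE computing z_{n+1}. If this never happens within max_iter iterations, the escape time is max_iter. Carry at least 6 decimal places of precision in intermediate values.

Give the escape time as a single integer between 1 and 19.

z_0 = 0 + 0i, c = -0.8900 + 1.2590i
Iter 1: z = -0.8900 + 1.2590i, |z|^2 = 2.3772
Iter 2: z = -1.6830 + -0.9820i, |z|^2 = 3.7968
Iter 3: z = 0.9781 + 4.5644i, |z|^2 = 21.7907
Escaped at iteration 3

Answer: 3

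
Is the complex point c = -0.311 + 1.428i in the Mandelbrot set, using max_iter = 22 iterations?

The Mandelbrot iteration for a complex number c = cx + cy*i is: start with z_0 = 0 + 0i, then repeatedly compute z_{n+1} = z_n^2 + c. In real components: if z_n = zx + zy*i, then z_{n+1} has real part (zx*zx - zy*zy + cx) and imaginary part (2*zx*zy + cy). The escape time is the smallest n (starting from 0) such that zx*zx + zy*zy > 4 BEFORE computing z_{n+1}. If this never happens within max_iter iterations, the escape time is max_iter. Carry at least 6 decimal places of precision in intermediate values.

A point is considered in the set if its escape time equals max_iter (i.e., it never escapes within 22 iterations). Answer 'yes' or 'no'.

Answer: no

Derivation:
z_0 = 0 + 0i, c = -0.3110 + 1.4280i
Iter 1: z = -0.3110 + 1.4280i, |z|^2 = 2.1359
Iter 2: z = -2.2535 + 0.5398i, |z|^2 = 5.3695
Escaped at iteration 2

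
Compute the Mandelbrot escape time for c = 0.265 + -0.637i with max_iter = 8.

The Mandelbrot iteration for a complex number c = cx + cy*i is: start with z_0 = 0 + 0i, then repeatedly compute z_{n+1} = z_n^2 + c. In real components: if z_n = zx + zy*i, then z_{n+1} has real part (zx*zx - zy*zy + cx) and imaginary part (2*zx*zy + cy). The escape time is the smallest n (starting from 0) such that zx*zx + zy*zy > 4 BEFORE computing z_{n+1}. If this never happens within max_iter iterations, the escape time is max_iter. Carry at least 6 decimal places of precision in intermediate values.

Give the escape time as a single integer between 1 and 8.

z_0 = 0 + 0i, c = 0.2650 + -0.6370i
Iter 1: z = 0.2650 + -0.6370i, |z|^2 = 0.4760
Iter 2: z = -0.0705 + -0.9746i, |z|^2 = 0.9548
Iter 3: z = -0.6799 + -0.4995i, |z|^2 = 0.7117
Iter 4: z = 0.4778 + 0.0422i, |z|^2 = 0.2300
Iter 5: z = 0.4915 + -0.5967i, |z|^2 = 0.5976
Iter 6: z = 0.1505 + -1.2235i, |z|^2 = 1.5196
Iter 7: z = -1.2093 + -1.0053i, |z|^2 = 2.4730

Answer: 8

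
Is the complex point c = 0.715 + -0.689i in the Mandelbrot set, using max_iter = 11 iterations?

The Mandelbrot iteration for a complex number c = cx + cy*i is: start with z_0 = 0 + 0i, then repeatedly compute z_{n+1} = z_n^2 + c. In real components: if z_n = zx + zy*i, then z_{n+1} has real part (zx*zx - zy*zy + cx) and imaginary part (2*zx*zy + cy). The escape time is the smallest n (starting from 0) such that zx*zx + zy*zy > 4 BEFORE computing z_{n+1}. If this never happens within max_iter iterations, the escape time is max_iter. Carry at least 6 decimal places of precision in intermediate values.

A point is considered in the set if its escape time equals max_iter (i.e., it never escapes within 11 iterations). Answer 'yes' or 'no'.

Answer: no

Derivation:
z_0 = 0 + 0i, c = 0.7150 + -0.6890i
Iter 1: z = 0.7150 + -0.6890i, |z|^2 = 0.9859
Iter 2: z = 0.7515 + -1.6743i, |z|^2 = 3.3679
Iter 3: z = -1.5234 + -3.2054i, |z|^2 = 12.5957
Escaped at iteration 3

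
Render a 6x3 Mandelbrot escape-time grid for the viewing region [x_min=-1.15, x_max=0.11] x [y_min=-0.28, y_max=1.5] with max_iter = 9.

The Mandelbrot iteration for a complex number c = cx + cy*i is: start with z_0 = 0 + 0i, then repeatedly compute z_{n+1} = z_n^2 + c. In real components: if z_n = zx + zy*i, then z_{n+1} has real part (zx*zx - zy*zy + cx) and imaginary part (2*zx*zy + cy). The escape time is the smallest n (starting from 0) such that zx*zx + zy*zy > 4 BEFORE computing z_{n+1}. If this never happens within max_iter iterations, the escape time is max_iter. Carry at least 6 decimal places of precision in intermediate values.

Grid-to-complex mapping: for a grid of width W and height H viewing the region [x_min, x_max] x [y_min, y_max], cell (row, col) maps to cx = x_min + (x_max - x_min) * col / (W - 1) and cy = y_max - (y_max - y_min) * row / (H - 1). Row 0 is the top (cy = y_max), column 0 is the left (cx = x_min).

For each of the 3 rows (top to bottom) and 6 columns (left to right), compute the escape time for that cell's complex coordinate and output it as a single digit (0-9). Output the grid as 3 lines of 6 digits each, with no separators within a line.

Answer: 222222
457999
999999

Derivation:
(row=0, col=0): c = -1.1500 + 1.5000i → escape time 2
(row=0, col=1): c = -0.8980 + 1.5000i → escape time 2
(row=0, col=2): c = -0.6460 + 1.5000i → escape time 2
(row=0, col=3): c = -0.3940 + 1.5000i → escape time 2
(row=0, col=4): c = -0.1420 + 1.5000i → escape time 2
(row=0, col=5): c = 0.1100 + 1.5000i → escape time 2
(row=1, col=0): c = -1.1500 + 0.6100i → escape time 4
(row=1, col=1): c = -0.8980 + 0.6100i → escape time 5
(row=1, col=2): c = -0.6460 + 0.6100i → escape time 7
(row=1, col=3): c = -0.3940 + 0.6100i → escape time 9
(row=1, col=4): c = -0.1420 + 0.6100i → escape time 9
(row=1, col=5): c = 0.1100 + 0.6100i → escape time 9
(row=2, col=0): c = -1.1500 + -0.2800i → escape time 9
(row=2, col=1): c = -0.8980 + -0.2800i → escape time 9
(row=2, col=2): c = -0.6460 + -0.2800i → escape time 9
(row=2, col=3): c = -0.3940 + -0.2800i → escape time 9
(row=2, col=4): c = -0.1420 + -0.2800i → escape time 9
(row=2, col=5): c = 0.1100 + -0.2800i → escape time 9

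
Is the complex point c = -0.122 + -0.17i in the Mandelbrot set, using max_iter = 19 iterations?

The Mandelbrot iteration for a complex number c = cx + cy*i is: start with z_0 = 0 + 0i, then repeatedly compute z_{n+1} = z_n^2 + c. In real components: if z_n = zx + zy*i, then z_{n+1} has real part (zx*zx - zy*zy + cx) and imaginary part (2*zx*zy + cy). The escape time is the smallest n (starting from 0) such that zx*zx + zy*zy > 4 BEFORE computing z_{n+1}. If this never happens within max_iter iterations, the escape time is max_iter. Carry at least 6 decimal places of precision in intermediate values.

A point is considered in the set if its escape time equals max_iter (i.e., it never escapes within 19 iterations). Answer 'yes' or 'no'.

z_0 = 0 + 0i, c = -0.1220 + -0.1700i
Iter 1: z = -0.1220 + -0.1700i, |z|^2 = 0.0438
Iter 2: z = -0.1360 + -0.1285i, |z|^2 = 0.0350
Iter 3: z = -0.1200 + -0.1350i, |z|^2 = 0.0326
Iter 4: z = -0.1258 + -0.1376i, |z|^2 = 0.0348
Iter 5: z = -0.1251 + -0.1354i, |z|^2 = 0.0340
Iter 6: z = -0.1247 + -0.1361i, |z|^2 = 0.0341
Iter 7: z = -0.1250 + -0.1361i, |z|^2 = 0.0341
Iter 8: z = -0.1249 + -0.1360i, |z|^2 = 0.0341
Iter 9: z = -0.1249 + -0.1360i, |z|^2 = 0.0341
Iter 10: z = -0.1249 + -0.1360i, |z|^2 = 0.0341
Iter 11: z = -0.1249 + -0.1360i, |z|^2 = 0.0341
Iter 12: z = -0.1249 + -0.1360i, |z|^2 = 0.0341
Iter 13: z = -0.1249 + -0.1360i, |z|^2 = 0.0341
Iter 14: z = -0.1249 + -0.1360i, |z|^2 = 0.0341
Iter 15: z = -0.1249 + -0.1360i, |z|^2 = 0.0341
Iter 16: z = -0.1249 + -0.1360i, |z|^2 = 0.0341
Iter 17: z = -0.1249 + -0.1360i, |z|^2 = 0.0341
Iter 18: z = -0.1249 + -0.1360i, |z|^2 = 0.0341
Did not escape in 19 iterations → in set

Answer: yes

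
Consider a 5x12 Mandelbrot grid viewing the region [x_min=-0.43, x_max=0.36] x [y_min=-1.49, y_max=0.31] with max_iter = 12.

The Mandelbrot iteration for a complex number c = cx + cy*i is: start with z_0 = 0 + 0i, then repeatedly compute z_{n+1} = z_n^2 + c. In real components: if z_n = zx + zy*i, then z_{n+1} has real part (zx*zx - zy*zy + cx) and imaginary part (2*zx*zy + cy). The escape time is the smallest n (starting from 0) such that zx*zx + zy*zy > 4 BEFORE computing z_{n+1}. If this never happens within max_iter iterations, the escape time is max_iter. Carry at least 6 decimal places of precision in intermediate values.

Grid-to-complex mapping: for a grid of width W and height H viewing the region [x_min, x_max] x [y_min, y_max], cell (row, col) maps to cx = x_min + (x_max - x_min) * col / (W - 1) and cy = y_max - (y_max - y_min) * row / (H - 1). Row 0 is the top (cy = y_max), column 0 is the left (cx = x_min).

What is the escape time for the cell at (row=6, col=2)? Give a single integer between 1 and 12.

Answer: 12

Derivation:
z_0 = 0 + 0i, c = -0.0350 + -0.6718i
Iter 1: z = -0.0350 + -0.6718i, |z|^2 = 0.4526
Iter 2: z = -0.4851 + -0.6248i, |z|^2 = 0.6257
Iter 3: z = -0.1900 + -0.0656i, |z|^2 = 0.0404
Iter 4: z = -0.0032 + -0.6469i, |z|^2 = 0.4185
Iter 5: z = -0.4534 + -0.6677i, |z|^2 = 0.6514
Iter 6: z = -0.2752 + -0.0663i, |z|^2 = 0.0801
Iter 7: z = 0.0363 + -0.6353i, |z|^2 = 0.4050
Iter 8: z = -0.4373 + -0.7180i, |z|^2 = 0.7067
Iter 9: z = -0.3593 + -0.0439i, |z|^2 = 0.1310
Iter 10: z = 0.0921 + -0.6403i, |z|^2 = 0.4185
Iter 11: z = -0.4365 + -0.7898i, |z|^2 = 0.8144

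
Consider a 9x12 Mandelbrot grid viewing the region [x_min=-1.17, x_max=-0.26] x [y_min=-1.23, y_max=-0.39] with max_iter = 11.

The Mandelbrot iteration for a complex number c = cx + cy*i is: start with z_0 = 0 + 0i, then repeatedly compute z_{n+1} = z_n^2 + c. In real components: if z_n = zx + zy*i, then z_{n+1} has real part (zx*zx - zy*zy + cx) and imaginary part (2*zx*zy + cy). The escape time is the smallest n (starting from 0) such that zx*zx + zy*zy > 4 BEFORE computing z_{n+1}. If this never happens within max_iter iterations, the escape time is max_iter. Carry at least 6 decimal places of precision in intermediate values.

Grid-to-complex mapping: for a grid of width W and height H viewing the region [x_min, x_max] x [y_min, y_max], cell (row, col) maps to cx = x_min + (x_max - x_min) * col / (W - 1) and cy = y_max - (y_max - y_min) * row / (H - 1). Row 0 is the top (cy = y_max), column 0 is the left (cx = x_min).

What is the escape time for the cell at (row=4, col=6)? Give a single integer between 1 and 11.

z_0 = 0 + 0i, c = -0.4875 + -0.6955i
Iter 1: z = -0.4875 + -0.6955i, |z|^2 = 0.7213
Iter 2: z = -0.7335 + -0.0174i, |z|^2 = 0.5383
Iter 3: z = 0.0502 + -0.6699i, |z|^2 = 0.4514
Iter 4: z = -0.9338 + -0.7627i, |z|^2 = 1.4538
Iter 5: z = -0.1973 + 0.7291i, |z|^2 = 0.5705
Iter 6: z = -0.9801 + -0.9831i, |z|^2 = 1.9271
Iter 7: z = -0.4934 + 1.2317i, |z|^2 = 1.7605
Iter 8: z = -1.7611 + -1.9109i, |z|^2 = 6.7528
Escaped at iteration 8

Answer: 8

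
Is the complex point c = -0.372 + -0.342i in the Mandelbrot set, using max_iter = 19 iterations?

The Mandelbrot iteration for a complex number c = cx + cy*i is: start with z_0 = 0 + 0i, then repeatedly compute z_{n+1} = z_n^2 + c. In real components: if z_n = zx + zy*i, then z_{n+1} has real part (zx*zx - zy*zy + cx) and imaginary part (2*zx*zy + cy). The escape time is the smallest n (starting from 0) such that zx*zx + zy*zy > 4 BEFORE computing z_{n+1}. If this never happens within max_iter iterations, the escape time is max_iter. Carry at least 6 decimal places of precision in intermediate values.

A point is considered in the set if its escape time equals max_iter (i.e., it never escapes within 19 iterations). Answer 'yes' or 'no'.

Answer: yes

Derivation:
z_0 = 0 + 0i, c = -0.3720 + -0.3420i
Iter 1: z = -0.3720 + -0.3420i, |z|^2 = 0.2553
Iter 2: z = -0.3506 + -0.0876i, |z|^2 = 0.1306
Iter 3: z = -0.2568 + -0.2806i, |z|^2 = 0.1447
Iter 4: z = -0.3848 + -0.1979i, |z|^2 = 0.1872
Iter 5: z = -0.2631 + -0.1897i, |z|^2 = 0.1052
Iter 6: z = -0.3388 + -0.2422i, |z|^2 = 0.1734
Iter 7: z = -0.3159 + -0.1779i, |z|^2 = 0.1314
Iter 8: z = -0.3039 + -0.2296i, |z|^2 = 0.1450
Iter 9: z = -0.3324 + -0.2025i, |z|^2 = 0.1515
Iter 10: z = -0.3025 + -0.2074i, |z|^2 = 0.1345
Iter 11: z = -0.3235 + -0.2165i, |z|^2 = 0.1515
Iter 12: z = -0.3142 + -0.2019i, |z|^2 = 0.1395
Iter 13: z = -0.3140 + -0.2151i, |z|^2 = 0.1449
Iter 14: z = -0.3197 + -0.2069i, |z|^2 = 0.1450
Iter 15: z = -0.3126 + -0.2097i, |z|^2 = 0.1417
Iter 16: z = -0.3182 + -0.2109i, |z|^2 = 0.1457
Iter 17: z = -0.3152 + -0.2078i, |z|^2 = 0.1425
Iter 18: z = -0.3158 + -0.2110i, |z|^2 = 0.1443
Did not escape in 19 iterations → in set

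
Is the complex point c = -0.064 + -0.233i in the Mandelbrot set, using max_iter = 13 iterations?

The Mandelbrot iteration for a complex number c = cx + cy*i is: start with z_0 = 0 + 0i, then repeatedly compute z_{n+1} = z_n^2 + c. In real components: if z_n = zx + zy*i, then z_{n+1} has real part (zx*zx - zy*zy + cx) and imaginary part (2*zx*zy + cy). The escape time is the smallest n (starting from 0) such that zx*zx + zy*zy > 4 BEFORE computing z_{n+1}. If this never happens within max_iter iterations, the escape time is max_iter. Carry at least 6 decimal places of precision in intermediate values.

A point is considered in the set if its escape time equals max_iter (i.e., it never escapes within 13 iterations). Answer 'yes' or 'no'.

z_0 = 0 + 0i, c = -0.0640 + -0.2330i
Iter 1: z = -0.0640 + -0.2330i, |z|^2 = 0.0584
Iter 2: z = -0.1142 + -0.2032i, |z|^2 = 0.0543
Iter 3: z = -0.0922 + -0.1866i, |z|^2 = 0.0433
Iter 4: z = -0.0903 + -0.1986i, |z|^2 = 0.0476
Iter 5: z = -0.0953 + -0.1971i, |z|^2 = 0.0479
Iter 6: z = -0.0938 + -0.1954i, |z|^2 = 0.0470
Iter 7: z = -0.0934 + -0.1963i, |z|^2 = 0.0473
Iter 8: z = -0.0938 + -0.1963i, |z|^2 = 0.0473
Iter 9: z = -0.0937 + -0.1962i, |z|^2 = 0.0473
Iter 10: z = -0.0937 + -0.1962i, |z|^2 = 0.0473
Iter 11: z = -0.0937 + -0.1962i, |z|^2 = 0.0473
Iter 12: z = -0.0937 + -0.1962i, |z|^2 = 0.0473
Did not escape in 13 iterations → in set

Answer: yes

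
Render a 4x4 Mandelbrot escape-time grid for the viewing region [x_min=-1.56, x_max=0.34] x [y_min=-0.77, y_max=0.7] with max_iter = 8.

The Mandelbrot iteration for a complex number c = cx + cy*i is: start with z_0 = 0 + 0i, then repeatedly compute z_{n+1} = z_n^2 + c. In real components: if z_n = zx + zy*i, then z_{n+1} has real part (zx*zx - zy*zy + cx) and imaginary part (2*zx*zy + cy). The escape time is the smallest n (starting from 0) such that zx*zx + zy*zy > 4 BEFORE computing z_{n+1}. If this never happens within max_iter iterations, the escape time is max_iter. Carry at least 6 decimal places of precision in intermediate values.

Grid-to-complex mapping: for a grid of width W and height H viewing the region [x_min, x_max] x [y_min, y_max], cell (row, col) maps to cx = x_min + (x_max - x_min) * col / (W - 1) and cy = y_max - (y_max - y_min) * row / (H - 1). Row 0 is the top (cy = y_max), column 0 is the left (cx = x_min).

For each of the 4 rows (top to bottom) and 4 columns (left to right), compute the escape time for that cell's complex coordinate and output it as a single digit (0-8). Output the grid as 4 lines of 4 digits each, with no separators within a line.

Answer: 3488
5888
4888
3485

Derivation:
(row=0, col=0): c = -1.5600 + 0.7000i → escape time 3
(row=0, col=1): c = -0.9267 + 0.7000i → escape time 4
(row=0, col=2): c = -0.2933 + 0.7000i → escape time 8
(row=0, col=3): c = 0.3400 + 0.7000i → escape time 8
(row=1, col=0): c = -1.5600 + 0.2100i → escape time 5
(row=1, col=1): c = -0.9267 + 0.2100i → escape time 8
(row=1, col=2): c = -0.2933 + 0.2100i → escape time 8
(row=1, col=3): c = 0.3400 + 0.2100i → escape time 8
(row=2, col=0): c = -1.5600 + -0.2800i → escape time 4
(row=2, col=1): c = -0.9267 + -0.2800i → escape time 8
(row=2, col=2): c = -0.2933 + -0.2800i → escape time 8
(row=2, col=3): c = 0.3400 + -0.2800i → escape time 8
(row=3, col=0): c = -1.5600 + -0.7700i → escape time 3
(row=3, col=1): c = -0.9267 + -0.7700i → escape time 4
(row=3, col=2): c = -0.2933 + -0.7700i → escape time 8
(row=3, col=3): c = 0.3400 + -0.7700i → escape time 5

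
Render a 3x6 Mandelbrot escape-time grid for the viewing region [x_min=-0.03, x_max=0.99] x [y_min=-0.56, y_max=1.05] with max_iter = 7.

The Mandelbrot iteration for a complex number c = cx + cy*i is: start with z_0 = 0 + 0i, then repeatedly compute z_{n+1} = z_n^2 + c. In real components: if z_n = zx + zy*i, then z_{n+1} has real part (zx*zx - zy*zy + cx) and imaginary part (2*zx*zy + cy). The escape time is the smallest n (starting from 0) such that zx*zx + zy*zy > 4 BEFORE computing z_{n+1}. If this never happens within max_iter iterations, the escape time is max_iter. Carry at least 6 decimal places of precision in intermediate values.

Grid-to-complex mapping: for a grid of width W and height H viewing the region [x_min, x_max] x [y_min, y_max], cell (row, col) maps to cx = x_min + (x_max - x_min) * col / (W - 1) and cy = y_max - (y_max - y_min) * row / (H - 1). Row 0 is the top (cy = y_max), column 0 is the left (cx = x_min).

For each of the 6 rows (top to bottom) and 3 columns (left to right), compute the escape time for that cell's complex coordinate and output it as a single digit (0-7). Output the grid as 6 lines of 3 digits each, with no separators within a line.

(row=0, col=0): c = -0.0300 + 1.0500i → escape time 6
(row=0, col=1): c = 0.4800 + 1.0500i → escape time 2
(row=0, col=2): c = 0.9900 + 1.0500i → escape time 2
(row=1, col=0): c = -0.0300 + 0.7280i → escape time 7
(row=1, col=1): c = 0.4800 + 0.7280i → escape time 4
(row=1, col=2): c = 0.9900 + 0.7280i → escape time 2
(row=2, col=0): c = -0.0300 + 0.4060i → escape time 7
(row=2, col=1): c = 0.4800 + 0.4060i → escape time 6
(row=2, col=2): c = 0.9900 + 0.4060i → escape time 2
(row=3, col=0): c = -0.0300 + 0.0840i → escape time 7
(row=3, col=1): c = 0.4800 + 0.0840i → escape time 5
(row=3, col=2): c = 0.9900 + 0.0840i → escape time 3
(row=4, col=0): c = -0.0300 + -0.2380i → escape time 7
(row=4, col=1): c = 0.4800 + -0.2380i → escape time 6
(row=4, col=2): c = 0.9900 + -0.2380i → escape time 2
(row=5, col=0): c = -0.0300 + -0.5600i → escape time 7
(row=5, col=1): c = 0.4800 + -0.5600i → escape time 5
(row=5, col=2): c = 0.9900 + -0.5600i → escape time 2

Answer: 622
742
762
753
762
752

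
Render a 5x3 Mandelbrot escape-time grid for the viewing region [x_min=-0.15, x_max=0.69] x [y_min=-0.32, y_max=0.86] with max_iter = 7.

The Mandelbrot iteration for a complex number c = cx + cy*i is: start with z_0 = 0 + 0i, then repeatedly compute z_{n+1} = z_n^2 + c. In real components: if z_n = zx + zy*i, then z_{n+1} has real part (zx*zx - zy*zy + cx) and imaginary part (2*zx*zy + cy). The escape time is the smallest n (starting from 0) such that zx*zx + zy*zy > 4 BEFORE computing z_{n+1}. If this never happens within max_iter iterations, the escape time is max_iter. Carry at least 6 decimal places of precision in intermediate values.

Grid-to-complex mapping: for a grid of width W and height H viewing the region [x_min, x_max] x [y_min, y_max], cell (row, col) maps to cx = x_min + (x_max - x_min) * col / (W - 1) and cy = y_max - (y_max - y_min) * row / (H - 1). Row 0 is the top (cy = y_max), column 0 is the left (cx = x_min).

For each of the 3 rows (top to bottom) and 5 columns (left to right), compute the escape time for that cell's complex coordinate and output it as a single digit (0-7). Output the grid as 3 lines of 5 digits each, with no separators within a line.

(row=0, col=0): c = -0.1500 + 0.8600i → escape time 7
(row=0, col=1): c = 0.0600 + 0.8600i → escape time 6
(row=0, col=2): c = 0.2700 + 0.8600i → escape time 4
(row=0, col=3): c = 0.4800 + 0.8600i → escape time 3
(row=0, col=4): c = 0.6900 + 0.8600i → escape time 2
(row=1, col=0): c = -0.1500 + 0.2700i → escape time 7
(row=1, col=1): c = 0.0600 + 0.2700i → escape time 7
(row=1, col=2): c = 0.2700 + 0.2700i → escape time 7
(row=1, col=3): c = 0.4800 + 0.2700i → escape time 6
(row=1, col=4): c = 0.6900 + 0.2700i → escape time 3
(row=2, col=0): c = -0.1500 + -0.3200i → escape time 7
(row=2, col=1): c = 0.0600 + -0.3200i → escape time 7
(row=2, col=2): c = 0.2700 + -0.3200i → escape time 7
(row=2, col=3): c = 0.4800 + -0.3200i → escape time 6
(row=2, col=4): c = 0.6900 + -0.3200i → escape time 3

Answer: 76432
77763
77763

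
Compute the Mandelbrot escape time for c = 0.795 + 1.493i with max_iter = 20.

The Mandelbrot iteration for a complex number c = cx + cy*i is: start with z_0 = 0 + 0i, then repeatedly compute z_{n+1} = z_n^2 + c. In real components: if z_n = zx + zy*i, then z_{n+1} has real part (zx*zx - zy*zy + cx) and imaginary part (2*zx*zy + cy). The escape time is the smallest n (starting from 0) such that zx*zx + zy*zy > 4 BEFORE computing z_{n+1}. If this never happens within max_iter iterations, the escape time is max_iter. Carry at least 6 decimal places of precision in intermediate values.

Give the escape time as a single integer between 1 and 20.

z_0 = 0 + 0i, c = 0.7950 + 1.4930i
Iter 1: z = 0.7950 + 1.4930i, |z|^2 = 2.8611
Iter 2: z = -0.8020 + 3.8669i, |z|^2 = 15.5959
Escaped at iteration 2

Answer: 2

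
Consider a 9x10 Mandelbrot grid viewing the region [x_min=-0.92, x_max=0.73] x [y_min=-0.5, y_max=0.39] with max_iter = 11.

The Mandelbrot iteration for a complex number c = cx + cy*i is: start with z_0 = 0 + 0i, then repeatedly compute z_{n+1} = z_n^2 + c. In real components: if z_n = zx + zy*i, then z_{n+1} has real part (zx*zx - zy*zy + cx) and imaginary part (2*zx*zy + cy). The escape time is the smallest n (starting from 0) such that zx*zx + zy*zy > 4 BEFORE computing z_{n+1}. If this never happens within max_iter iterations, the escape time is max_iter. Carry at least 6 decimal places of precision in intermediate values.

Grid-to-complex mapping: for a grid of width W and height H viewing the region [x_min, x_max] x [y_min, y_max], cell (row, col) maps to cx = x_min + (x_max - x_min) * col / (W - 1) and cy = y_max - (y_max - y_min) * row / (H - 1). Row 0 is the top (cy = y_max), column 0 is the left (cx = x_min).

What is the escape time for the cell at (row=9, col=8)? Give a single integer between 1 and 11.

Answer: 3

Derivation:
z_0 = 0 + 0i, c = 0.7300 + -0.5000i
Iter 1: z = 0.7300 + -0.5000i, |z|^2 = 0.7829
Iter 2: z = 1.0129 + -1.2300i, |z|^2 = 2.5389
Iter 3: z = 0.2431 + -2.9917i, |z|^2 = 9.0096
Escaped at iteration 3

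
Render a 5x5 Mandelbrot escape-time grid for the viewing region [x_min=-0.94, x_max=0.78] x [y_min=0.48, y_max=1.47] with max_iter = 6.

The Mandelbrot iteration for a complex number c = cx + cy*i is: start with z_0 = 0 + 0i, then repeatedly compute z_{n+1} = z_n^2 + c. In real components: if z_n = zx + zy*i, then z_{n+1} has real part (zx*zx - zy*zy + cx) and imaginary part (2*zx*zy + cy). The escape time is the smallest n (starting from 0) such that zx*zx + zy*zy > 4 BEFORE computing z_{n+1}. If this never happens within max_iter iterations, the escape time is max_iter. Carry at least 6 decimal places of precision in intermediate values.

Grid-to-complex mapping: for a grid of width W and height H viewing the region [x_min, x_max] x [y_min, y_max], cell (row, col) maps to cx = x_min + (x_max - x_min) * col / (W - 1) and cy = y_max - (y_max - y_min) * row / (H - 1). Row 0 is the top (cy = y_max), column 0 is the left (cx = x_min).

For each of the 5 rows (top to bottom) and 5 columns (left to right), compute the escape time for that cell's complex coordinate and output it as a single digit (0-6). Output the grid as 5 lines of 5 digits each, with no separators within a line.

Answer: 22222
33322
34632
46652
56663

Derivation:
(row=0, col=0): c = -0.9400 + 1.4700i → escape time 2
(row=0, col=1): c = -0.5100 + 1.4700i → escape time 2
(row=0, col=2): c = -0.0800 + 1.4700i → escape time 2
(row=0, col=3): c = 0.3500 + 1.4700i → escape time 2
(row=0, col=4): c = 0.7800 + 1.4700i → escape time 2
(row=1, col=0): c = -0.9400 + 1.2225i → escape time 3
(row=1, col=1): c = -0.5100 + 1.2225i → escape time 3
(row=1, col=2): c = -0.0800 + 1.2225i → escape time 3
(row=1, col=3): c = 0.3500 + 1.2225i → escape time 2
(row=1, col=4): c = 0.7800 + 1.2225i → escape time 2
(row=2, col=0): c = -0.9400 + 0.9750i → escape time 3
(row=2, col=1): c = -0.5100 + 0.9750i → escape time 4
(row=2, col=2): c = -0.0800 + 0.9750i → escape time 6
(row=2, col=3): c = 0.3500 + 0.9750i → escape time 3
(row=2, col=4): c = 0.7800 + 0.9750i → escape time 2
(row=3, col=0): c = -0.9400 + 0.7275i → escape time 4
(row=3, col=1): c = -0.5100 + 0.7275i → escape time 6
(row=3, col=2): c = -0.0800 + 0.7275i → escape time 6
(row=3, col=3): c = 0.3500 + 0.7275i → escape time 5
(row=3, col=4): c = 0.7800 + 0.7275i → escape time 2
(row=4, col=0): c = -0.9400 + 0.4800i → escape time 5
(row=4, col=1): c = -0.5100 + 0.4800i → escape time 6
(row=4, col=2): c = -0.0800 + 0.4800i → escape time 6
(row=4, col=3): c = 0.3500 + 0.4800i → escape time 6
(row=4, col=4): c = 0.7800 + 0.4800i → escape time 3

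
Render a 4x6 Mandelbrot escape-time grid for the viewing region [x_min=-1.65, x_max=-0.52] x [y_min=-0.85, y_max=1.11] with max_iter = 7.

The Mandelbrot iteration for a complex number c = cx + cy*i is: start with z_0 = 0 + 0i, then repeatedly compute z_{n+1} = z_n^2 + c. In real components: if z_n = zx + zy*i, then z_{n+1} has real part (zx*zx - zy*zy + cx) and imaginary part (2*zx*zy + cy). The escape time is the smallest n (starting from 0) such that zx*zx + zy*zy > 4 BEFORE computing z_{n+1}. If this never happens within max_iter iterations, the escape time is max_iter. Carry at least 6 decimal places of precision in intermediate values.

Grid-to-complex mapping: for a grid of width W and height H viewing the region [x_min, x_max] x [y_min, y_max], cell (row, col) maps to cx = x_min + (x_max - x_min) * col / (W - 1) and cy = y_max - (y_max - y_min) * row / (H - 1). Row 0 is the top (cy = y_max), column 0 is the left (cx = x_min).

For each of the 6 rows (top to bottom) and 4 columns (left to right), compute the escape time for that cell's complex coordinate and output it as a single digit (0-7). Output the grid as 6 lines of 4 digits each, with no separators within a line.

(row=0, col=0): c = -1.6500 + 1.1100i → escape time 2
(row=0, col=1): c = -1.2733 + 1.1100i → escape time 3
(row=0, col=2): c = -0.8967 + 1.1100i → escape time 3
(row=0, col=3): c = -0.5200 + 1.1100i → escape time 3
(row=1, col=0): c = -1.6500 + 0.7180i → escape time 3
(row=1, col=1): c = -1.2733 + 0.7180i → escape time 3
(row=1, col=2): c = -0.8967 + 0.7180i → escape time 4
(row=1, col=3): c = -0.5200 + 0.7180i → escape time 7
(row=2, col=0): c = -1.6500 + 0.3260i → escape time 4
(row=2, col=1): c = -1.2733 + 0.3260i → escape time 7
(row=2, col=2): c = -0.8967 + 0.3260i → escape time 7
(row=2, col=3): c = -0.5200 + 0.3260i → escape time 7
(row=3, col=0): c = -1.6500 + -0.0660i → escape time 6
(row=3, col=1): c = -1.2733 + -0.0660i → escape time 7
(row=3, col=2): c = -0.8967 + -0.0660i → escape time 7
(row=3, col=3): c = -0.5200 + -0.0660i → escape time 7
(row=4, col=0): c = -1.6500 + -0.4580i → escape time 3
(row=4, col=1): c = -1.2733 + -0.4580i → escape time 6
(row=4, col=2): c = -0.8967 + -0.4580i → escape time 6
(row=4, col=3): c = -0.5200 + -0.4580i → escape time 7
(row=5, col=0): c = -1.6500 + -0.8500i → escape time 3
(row=5, col=1): c = -1.2733 + -0.8500i → escape time 3
(row=5, col=2): c = -0.8967 + -0.8500i → escape time 3
(row=5, col=3): c = -0.5200 + -0.8500i → escape time 4

Answer: 2333
3347
4777
6777
3667
3334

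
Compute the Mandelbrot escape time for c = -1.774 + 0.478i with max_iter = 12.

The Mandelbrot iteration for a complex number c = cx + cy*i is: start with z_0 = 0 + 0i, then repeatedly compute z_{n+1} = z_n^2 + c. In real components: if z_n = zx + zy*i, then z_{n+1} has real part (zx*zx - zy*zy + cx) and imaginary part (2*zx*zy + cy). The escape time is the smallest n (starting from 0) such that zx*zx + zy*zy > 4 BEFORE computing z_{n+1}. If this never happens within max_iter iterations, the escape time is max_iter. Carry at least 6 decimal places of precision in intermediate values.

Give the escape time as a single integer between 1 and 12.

Answer: 3

Derivation:
z_0 = 0 + 0i, c = -1.7740 + 0.4780i
Iter 1: z = -1.7740 + 0.4780i, |z|^2 = 3.3756
Iter 2: z = 1.1446 + -1.2179i, |z|^2 = 2.7935
Iter 3: z = -1.9473 + -2.3101i, |z|^2 = 9.1285
Escaped at iteration 3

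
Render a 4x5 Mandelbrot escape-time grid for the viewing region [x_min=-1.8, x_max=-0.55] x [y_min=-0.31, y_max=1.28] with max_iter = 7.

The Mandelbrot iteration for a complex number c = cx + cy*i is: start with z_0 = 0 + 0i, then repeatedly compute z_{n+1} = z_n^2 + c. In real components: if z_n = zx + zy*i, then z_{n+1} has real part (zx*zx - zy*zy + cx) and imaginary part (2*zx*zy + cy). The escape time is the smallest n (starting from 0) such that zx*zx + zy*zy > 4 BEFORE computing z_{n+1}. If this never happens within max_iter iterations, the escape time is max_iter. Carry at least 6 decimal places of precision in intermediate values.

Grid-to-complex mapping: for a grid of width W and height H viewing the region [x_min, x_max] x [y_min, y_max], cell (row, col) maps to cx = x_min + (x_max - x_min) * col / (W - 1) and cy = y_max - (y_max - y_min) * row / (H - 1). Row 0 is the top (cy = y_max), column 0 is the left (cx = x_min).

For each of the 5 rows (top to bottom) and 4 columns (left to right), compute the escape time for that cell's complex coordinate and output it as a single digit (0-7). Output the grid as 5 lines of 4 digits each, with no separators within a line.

Answer: 1223
1334
3357
4777
4577

Derivation:
(row=0, col=0): c = -1.8000 + 1.2800i → escape time 1
(row=0, col=1): c = -1.3833 + 1.2800i → escape time 2
(row=0, col=2): c = -0.9667 + 1.2800i → escape time 2
(row=0, col=3): c = -0.5500 + 1.2800i → escape time 3
(row=1, col=0): c = -1.8000 + 0.8825i → escape time 1
(row=1, col=1): c = -1.3833 + 0.8825i → escape time 3
(row=1, col=2): c = -0.9667 + 0.8825i → escape time 3
(row=1, col=3): c = -0.5500 + 0.8825i → escape time 4
(row=2, col=0): c = -1.8000 + 0.4850i → escape time 3
(row=2, col=1): c = -1.3833 + 0.4850i → escape time 3
(row=2, col=2): c = -0.9667 + 0.4850i → escape time 5
(row=2, col=3): c = -0.5500 + 0.4850i → escape time 7
(row=3, col=0): c = -1.8000 + 0.0875i → escape time 4
(row=3, col=1): c = -1.3833 + 0.0875i → escape time 7
(row=3, col=2): c = -0.9667 + 0.0875i → escape time 7
(row=3, col=3): c = -0.5500 + 0.0875i → escape time 7
(row=4, col=0): c = -1.8000 + -0.3100i → escape time 4
(row=4, col=1): c = -1.3833 + -0.3100i → escape time 5
(row=4, col=2): c = -0.9667 + -0.3100i → escape time 7
(row=4, col=3): c = -0.5500 + -0.3100i → escape time 7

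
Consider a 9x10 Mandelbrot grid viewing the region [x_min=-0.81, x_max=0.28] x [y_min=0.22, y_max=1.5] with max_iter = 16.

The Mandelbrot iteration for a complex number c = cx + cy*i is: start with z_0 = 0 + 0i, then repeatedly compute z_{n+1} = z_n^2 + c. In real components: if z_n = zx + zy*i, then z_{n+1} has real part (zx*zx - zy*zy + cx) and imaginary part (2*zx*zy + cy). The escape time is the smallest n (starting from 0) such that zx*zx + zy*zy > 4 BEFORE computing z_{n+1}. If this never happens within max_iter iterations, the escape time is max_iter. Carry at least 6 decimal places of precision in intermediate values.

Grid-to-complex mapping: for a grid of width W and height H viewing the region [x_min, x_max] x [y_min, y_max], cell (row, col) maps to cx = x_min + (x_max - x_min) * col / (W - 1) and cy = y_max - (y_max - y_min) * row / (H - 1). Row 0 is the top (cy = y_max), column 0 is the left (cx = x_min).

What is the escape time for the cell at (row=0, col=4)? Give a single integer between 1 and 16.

z_0 = 0 + 0i, c = -0.2650 + 1.5000i
Iter 1: z = -0.2650 + 1.5000i, |z|^2 = 2.3202
Iter 2: z = -2.4448 + 0.7050i, |z|^2 = 6.4739
Escaped at iteration 2

Answer: 2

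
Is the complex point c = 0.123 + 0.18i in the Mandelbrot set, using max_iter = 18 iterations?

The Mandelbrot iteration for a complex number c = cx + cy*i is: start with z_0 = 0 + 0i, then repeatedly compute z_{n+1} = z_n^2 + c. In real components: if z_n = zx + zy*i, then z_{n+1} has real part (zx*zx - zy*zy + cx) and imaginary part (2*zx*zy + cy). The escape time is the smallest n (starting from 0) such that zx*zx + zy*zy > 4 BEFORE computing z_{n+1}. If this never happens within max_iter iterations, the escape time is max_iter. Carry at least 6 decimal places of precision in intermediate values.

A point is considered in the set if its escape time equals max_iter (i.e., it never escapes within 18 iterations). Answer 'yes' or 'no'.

Answer: yes

Derivation:
z_0 = 0 + 0i, c = 0.1230 + 0.1800i
Iter 1: z = 0.1230 + 0.1800i, |z|^2 = 0.0475
Iter 2: z = 0.1057 + 0.2243i, |z|^2 = 0.0615
Iter 3: z = 0.0839 + 0.2274i, |z|^2 = 0.0588
Iter 4: z = 0.0783 + 0.2182i, |z|^2 = 0.0537
Iter 5: z = 0.0815 + 0.2142i, |z|^2 = 0.0525
Iter 6: z = 0.0838 + 0.2149i, |z|^2 = 0.0532
Iter 7: z = 0.0838 + 0.2160i, |z|^2 = 0.0537
Iter 8: z = 0.0834 + 0.2162i, |z|^2 = 0.0537
Iter 9: z = 0.0832 + 0.2160i, |z|^2 = 0.0536
Iter 10: z = 0.0832 + 0.2160i, |z|^2 = 0.0536
Iter 11: z = 0.0833 + 0.2160i, |z|^2 = 0.0536
Iter 12: z = 0.0833 + 0.2160i, |z|^2 = 0.0536
Iter 13: z = 0.0833 + 0.2160i, |z|^2 = 0.0536
Iter 14: z = 0.0833 + 0.2160i, |z|^2 = 0.0536
Iter 15: z = 0.0833 + 0.2160i, |z|^2 = 0.0536
Iter 16: z = 0.0833 + 0.2160i, |z|^2 = 0.0536
Iter 17: z = 0.0833 + 0.2160i, |z|^2 = 0.0536
Did not escape in 18 iterations → in set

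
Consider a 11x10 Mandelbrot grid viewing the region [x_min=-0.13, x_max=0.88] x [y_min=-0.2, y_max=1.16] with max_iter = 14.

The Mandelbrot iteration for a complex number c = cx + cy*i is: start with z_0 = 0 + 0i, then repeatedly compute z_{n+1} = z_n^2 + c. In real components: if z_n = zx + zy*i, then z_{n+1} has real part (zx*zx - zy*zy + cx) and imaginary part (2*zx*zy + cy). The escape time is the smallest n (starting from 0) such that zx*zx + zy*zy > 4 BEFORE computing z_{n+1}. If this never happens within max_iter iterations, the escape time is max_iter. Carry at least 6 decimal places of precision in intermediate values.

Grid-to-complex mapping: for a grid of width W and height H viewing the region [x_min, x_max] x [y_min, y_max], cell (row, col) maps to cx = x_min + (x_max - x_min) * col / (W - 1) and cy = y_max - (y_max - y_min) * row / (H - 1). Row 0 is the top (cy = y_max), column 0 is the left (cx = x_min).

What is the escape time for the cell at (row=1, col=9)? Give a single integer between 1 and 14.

z_0 = 0 + 0i, c = 0.7790 + 1.0089i
Iter 1: z = 0.7790 + 1.0089i, |z|^2 = 1.6247
Iter 2: z = 0.3680 + 2.5807i, |z|^2 = 6.7956
Escaped at iteration 2

Answer: 2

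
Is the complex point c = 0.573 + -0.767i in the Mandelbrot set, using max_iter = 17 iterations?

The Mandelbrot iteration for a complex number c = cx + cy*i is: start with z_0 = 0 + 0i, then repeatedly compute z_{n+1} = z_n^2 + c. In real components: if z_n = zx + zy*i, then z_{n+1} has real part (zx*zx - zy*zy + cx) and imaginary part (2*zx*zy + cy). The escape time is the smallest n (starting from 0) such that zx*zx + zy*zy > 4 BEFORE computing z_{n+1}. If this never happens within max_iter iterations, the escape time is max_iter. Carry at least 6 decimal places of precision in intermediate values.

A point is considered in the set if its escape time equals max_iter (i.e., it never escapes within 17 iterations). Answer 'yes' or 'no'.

z_0 = 0 + 0i, c = 0.5730 + -0.7670i
Iter 1: z = 0.5730 + -0.7670i, |z|^2 = 0.9166
Iter 2: z = 0.3130 + -1.6460i, |z|^2 = 2.8073
Iter 3: z = -2.0383 + -1.7975i, |z|^2 = 7.3856
Escaped at iteration 3

Answer: no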